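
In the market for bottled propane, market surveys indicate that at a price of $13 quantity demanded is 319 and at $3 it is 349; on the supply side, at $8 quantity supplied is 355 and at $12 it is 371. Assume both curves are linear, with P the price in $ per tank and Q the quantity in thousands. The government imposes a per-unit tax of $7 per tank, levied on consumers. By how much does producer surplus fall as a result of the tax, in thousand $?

Demand slope: (349 − 319)/(3 − 13) = -3, so Qd = 358 − 3P.
Supply slope: (371 − 355)/(12 − 8) = 4, so Qs = 4P + 323.
Before the tax: set 358 − 3P = 4P + 323 → P* = $5, Q* = 343.
With the tax collected from consumers, demand (in seller-price terms) shifts: Qd = 358 − 3(P + 7).
New equilibrium: consumers pay $9, suppliers receive $2, Q = 331. (Wedge: Pb − Ps = 7.)
ΔPS is the trapezoid between Q = 331 and Q = 343 of height $3: ½ · (343 + 331) · 3 = $1011.

Producer surplus falls by $1011 thousand.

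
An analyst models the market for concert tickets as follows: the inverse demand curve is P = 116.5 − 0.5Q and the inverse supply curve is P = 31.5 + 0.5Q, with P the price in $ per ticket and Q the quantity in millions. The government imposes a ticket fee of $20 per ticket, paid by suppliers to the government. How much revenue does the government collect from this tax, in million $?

Tax revenue = $1300 million.

Inverting to Q(P) form: Qd = 233 − 2P; Qs = 2P − 63.
Before the tax: set 233 − 2P = 2P − 63 → P* = $74, Q* = 85.
With the tax collected from suppliers, supply shifts: Qs = 2(P − 20) − 63.
New equilibrium: buyers pay $84, suppliers receive $64, Q = 65. (Wedge: Pb − Ps = 20.)
Revenue = t · Q = 20 · 65 = $1300.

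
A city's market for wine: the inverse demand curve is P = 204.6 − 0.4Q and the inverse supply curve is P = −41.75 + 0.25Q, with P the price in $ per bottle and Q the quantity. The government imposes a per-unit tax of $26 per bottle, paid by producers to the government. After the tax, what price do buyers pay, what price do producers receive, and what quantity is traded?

Buyers pay $69; producers receive $43; quantity = 339.

Inverting to Q(P) form: Qd = 511.5 − 2.5P; Qs = 4P + 167.
Without the tax, 511.5 − 2.5P = 4P + 167 gives 6.5P = 344.5, so P* = $53 and Q* = 379.
With the tax collected from producers, supply shifts: Qs = 4(P − 26) + 167.
New equilibrium: buyers pay $69, producers receive $43, Q = 339. (Wedge: Pb − Ps = 26.)
The less price-elastic side of the market bears the larger share of a per-unit tax.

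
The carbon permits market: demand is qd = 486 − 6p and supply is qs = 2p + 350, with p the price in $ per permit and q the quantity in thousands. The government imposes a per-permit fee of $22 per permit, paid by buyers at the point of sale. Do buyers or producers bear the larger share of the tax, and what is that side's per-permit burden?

Producers bear the larger share: $16.5 per permit.

Without the tax, 486 − 6p = 2p + 350 gives 8p = 136, so p* = $17 and q* = 384.
With the tax collected from buyers, demand (in seller-price terms) shifts: qd = 486 − 6(p + 22).
Solving gives q = 351 with buyers paying $22.5 and producers receiving $0.5 (the $22 wedge).
Per-permit burden: buyers $5.5, producers $16.5.
Producers take the larger share because supply is less price-elastic here (demand slope 6 vs supply slope 2).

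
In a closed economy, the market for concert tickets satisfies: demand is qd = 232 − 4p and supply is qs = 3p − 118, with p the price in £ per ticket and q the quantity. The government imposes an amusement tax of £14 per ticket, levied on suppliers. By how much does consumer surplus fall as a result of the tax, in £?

Before the tax: set 232 − 4p = 3p − 118 → p* = £50, q* = 32.
With the tax collected from suppliers, supply shifts: qs = 3(p − 14) − 118.
New equilibrium: buyers pay £56, suppliers receive £42, q = 8. (Wedge: pb − ps = 14.)
ΔCS is the trapezoid between Q = 8 and Q = 32 of height £6: ½ · (32 + 8) · 6 = £120.

Consumer surplus falls by £120.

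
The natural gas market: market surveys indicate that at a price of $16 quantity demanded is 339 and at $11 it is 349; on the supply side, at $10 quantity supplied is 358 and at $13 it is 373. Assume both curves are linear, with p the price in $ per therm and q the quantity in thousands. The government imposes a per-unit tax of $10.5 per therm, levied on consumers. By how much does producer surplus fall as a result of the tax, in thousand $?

Demand slope: (349 − 339)/(11 − 16) = -2, so qd = 371 − 2p.
Supply slope: (373 − 358)/(13 − 10) = 5, so qs = 5p + 308.
Without the tax, 371 − 2p = 5p + 308 gives 7p = 63, so p* = $9 and q* = 353.
With the tax collected from consumers, demand (in seller-price terms) shifts: qd = 371 − 2(p + 10.5).
Solving gives q = 338 with consumers paying $16.5 and sellers receiving $6 (the $10.5 wedge).
ΔPS is the trapezoid between Q = 338 and Q = 353 of height $3: ½ · (353 + 338) · 3 = $1036.5.

Producer surplus falls by $1036.5 thousand.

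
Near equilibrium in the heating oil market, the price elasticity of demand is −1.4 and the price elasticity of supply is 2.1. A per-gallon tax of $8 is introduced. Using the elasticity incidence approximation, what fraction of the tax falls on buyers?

Incidence ratio: buyers' share ≈ εs / (εs + |εd|) = 2.1 / (2.1 + 1.4) = 0.6.
Supply is the more elastic side, so buyers bear the larger share.

Buyers' share ≈ 0.6.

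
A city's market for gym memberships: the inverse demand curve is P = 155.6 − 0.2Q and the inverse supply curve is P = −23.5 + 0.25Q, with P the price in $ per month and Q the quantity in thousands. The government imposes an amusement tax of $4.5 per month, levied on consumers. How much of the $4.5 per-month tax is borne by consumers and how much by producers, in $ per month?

Rewrite in direct form: Qd = 778 − 5P and Qs = 4P + 94.
Before the tax: set 778 − 5P = 4P + 94 → P* = $76, Q* = 398.
With the tax collected from consumers, demand (in seller-price terms) shifts: Qd = 778 − 5(P + 4.5).
New equilibrium: consumers pay $78, producers receive $73.5, Q = 388. (Wedge: Pb − Ps = 4.5.)
Burden on consumers: $2; on producers: $2.5. (They sum to $4.5.)
The less price-elastic side of the market bears the larger share of a per-unit tax.

Consumers bear $2 per month; producers bear $2.5 per month.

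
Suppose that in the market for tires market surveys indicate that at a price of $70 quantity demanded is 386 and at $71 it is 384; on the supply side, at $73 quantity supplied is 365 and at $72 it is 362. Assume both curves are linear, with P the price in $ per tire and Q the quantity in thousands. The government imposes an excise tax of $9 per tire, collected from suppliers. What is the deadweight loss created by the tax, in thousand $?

Demand slope: (384 − 386)/(71 − 70) = -2, so Qd = 526 − 2P.
Supply slope: (362 − 365)/(72 − 73) = 3, so Qs = 3P + 146.
Without the tax, 526 − 2P = 3P + 146 gives 5P = 380, so P* = $76 and Q* = 374.
With the tax collected from suppliers, supply shifts: Qs = 3(P − 9) + 146.
New equilibrium: consumers pay $81.4, suppliers receive $72.4, Q = 363.2. (Wedge: Pb − Ps = 9.)
Quantity falls by |ΔQ| = |374 − 363.2| = 10.8.
DWL = ½ · t · |ΔQ| = ½ · 9 · 10.8 = $48.6.

Deadweight loss = $48.6 thousand.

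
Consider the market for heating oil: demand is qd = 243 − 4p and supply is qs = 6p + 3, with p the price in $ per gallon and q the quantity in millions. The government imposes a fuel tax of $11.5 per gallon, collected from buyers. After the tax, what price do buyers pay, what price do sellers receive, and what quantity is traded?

Buyers pay $30.9; sellers receive $19.4; quantity = 119.4.

Before the tax: set 243 − 4p = 6p + 3 → p* = $24, q* = 147.
With the tax collected from buyers, demand (in seller-price terms) shifts: qd = 243 − 4(p + 11.5).
Solving gives q = 119.4 with buyers paying $30.9 and sellers receiving $19.4 (the $11.5 wedge).
The less price-elastic side of the market bears the larger share of a per-unit tax.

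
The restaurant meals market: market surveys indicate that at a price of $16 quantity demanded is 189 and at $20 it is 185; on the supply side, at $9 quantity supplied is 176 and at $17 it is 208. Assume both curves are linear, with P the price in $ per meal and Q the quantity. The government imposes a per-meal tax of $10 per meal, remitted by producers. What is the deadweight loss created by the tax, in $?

Demand slope: (185 − 189)/(20 − 16) = -1, so Qd = 205 − P.
Supply slope: (208 − 176)/(17 − 9) = 4, so Qs = 4P + 140.
Without the tax, 205 − P = 4P + 140 gives 5P = 65, so P* = $13 and Q* = 192.
With the tax collected from producers, supply shifts: Qs = 4(P − 10) + 140.
Solving gives Q = 184 with consumers paying $21 and producers receiving $11 (the $10 wedge).
Quantity falls by |ΔQ| = |192 − 184| = 8.
DWL = ½ · t · |ΔQ| = ½ · 10 · 8 = $40.

Deadweight loss = $40.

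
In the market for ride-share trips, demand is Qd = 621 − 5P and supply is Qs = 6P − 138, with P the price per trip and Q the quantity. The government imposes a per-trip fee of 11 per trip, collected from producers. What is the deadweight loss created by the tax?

Deadweight loss = 165.

Before the tax: set 621 − 5P = 6P − 138 → P* = 69, Q* = 276.
With the tax collected from producers, supply shifts: Qs = 6(P − 11) − 138.
Solving gives Q = 246 with consumers paying 75 and producers receiving 64 (the 11 wedge).
Quantity falls by |ΔQ| = |276 − 246| = 30.
DWL = ½ · t · |ΔQ| = ½ · 11 · 30 = 165.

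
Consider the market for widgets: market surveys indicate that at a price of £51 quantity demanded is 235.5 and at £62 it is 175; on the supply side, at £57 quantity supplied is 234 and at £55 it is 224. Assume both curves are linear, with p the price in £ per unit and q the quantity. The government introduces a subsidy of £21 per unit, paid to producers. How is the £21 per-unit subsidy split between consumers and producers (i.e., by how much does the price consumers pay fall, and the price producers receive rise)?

Consumers gain £10 per unit; producers gain £11 per unit.

Demand slope: (175 − 235.5)/(62 − 51) = -5.5, so qd = 516 − 5.5p.
Supply slope: (224 − 234)/(55 − 57) = 5, so qs = 5p − 51.
Without the subsidy, 516 − 5.5p = 5p − 51 gives 10.5p = 567, so p* = £54 and q* = 219.
With a per-unit subsidy paid to producers, each receives p + 21 per unit sold, so supply becomes qs = 5(p + 21) − 51.
New equilibrium: consumers pay £44, producers receive £65, q = 274. (Wedge: pb − ps = −21.)
Gain to consumers: £10; to producers: £11. (They sum to £21.)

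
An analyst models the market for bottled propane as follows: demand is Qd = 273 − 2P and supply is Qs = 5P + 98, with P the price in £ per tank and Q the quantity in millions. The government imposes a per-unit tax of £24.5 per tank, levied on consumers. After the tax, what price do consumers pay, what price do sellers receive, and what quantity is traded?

Without the tax, 273 − 2P = 5P + 98 gives 7P = 175, so P* = £25 and Q* = 223.
With the tax collected from consumers, demand (in seller-price terms) shifts: Qd = 273 − 2(P + 24.5).
New equilibrium: consumers pay £42.5, sellers receive £18, Q = 188. (Wedge: Pb − Ps = 24.5.)
The less price-elastic side of the market bears the larger share of a per-unit tax.

Consumers pay £42.5; sellers receive £18; quantity = 188.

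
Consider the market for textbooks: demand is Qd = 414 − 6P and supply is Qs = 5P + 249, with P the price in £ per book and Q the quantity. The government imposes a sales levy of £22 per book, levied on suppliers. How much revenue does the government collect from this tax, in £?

Before the tax: set 414 − 6P = 5P + 249 → P* = £15, Q* = 324.
With the tax collected from suppliers, supply shifts: Qs = 5(P − 22) + 249.
New equilibrium: buyers pay £25, suppliers receive £3, Q = 264. (Wedge: Pb − Ps = 22.)
Revenue = t · Q = 22 · 264 = £5808.

Tax revenue = £5808.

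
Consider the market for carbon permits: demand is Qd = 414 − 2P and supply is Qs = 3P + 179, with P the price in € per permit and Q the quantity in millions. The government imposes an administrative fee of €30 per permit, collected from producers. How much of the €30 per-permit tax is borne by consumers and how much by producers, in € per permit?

Without the tax, 414 − 2P = 3P + 179 gives 5P = 235, so P* = €47 and Q* = 320.
With the tax collected from producers, supply shifts: Qs = 3(P − 30) + 179.
Solving gives Q = 284 with consumers paying €65 and producers receiving €35 (the €30 wedge).
Burden on consumers: €18; on producers: €12. (They sum to €30.)

Consumers bear €18 per permit; producers bear €12 per permit.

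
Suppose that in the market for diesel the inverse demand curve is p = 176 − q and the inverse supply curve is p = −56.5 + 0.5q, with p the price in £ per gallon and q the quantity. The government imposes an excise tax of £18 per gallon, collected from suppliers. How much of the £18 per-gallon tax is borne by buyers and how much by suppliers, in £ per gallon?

Rewrite in direct form: qd = 176 − p and qs = 2p + 113.
Without the tax, 176 − p = 2p + 113 gives 3p = 63, so p* = £21 and q* = 155.
With the tax collected from suppliers, supply shifts: qs = 2(p − 18) + 113.
New equilibrium: buyers pay £33, suppliers receive £15, q = 143. (Wedge: pb − ps = 18.)
Burden on buyers: £12; on suppliers: £6. (They sum to £18.)
The less price-elastic side of the market bears the larger share of a per-unit tax.

Buyers bear £12 per gallon; suppliers bear £6 per gallon.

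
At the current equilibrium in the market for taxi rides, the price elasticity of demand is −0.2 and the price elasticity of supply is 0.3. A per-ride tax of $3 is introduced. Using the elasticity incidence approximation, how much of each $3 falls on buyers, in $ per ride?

Incidence ratio: buyers' share ≈ εs / (εs + |εd|) = 0.3 / (0.3 + 0.2) = 0.6.
So buyers bear ≈ 0.6 × $3 = $1.8; sellers bear $1.2.

Buyers bear ≈ $1.8 per ride.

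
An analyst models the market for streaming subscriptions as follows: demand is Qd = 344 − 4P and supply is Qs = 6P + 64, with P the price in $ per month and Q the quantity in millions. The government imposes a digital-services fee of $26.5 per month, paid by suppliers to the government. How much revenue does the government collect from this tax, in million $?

Without the tax, 344 − 4P = 6P + 64 gives 10P = 280, so P* = $28 and Q* = 232.
With the tax collected from suppliers, supply shifts: Qs = 6(P − 26.5) + 64.
New equilibrium: consumers pay $43.9, suppliers receive $17.4, Q = 168.4. (Wedge: Pb − Ps = 26.5.)
Revenue = t · Q = 26.5 · 168.4 = $4462.6.

Tax revenue = $4462.6 million.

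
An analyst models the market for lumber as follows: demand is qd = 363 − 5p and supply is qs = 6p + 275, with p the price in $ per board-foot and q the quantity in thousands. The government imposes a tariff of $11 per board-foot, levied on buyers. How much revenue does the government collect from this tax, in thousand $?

Tax revenue = $3223 thousand.

Before the tax: set 363 − 5p = 6p + 275 → p* = $8, q* = 323.
With the tax collected from buyers, demand (in seller-price terms) shifts: qd = 363 − 5(p + 11).
New equilibrium: buyers pay $14, sellers receive $3, q = 293. (Wedge: pb − ps = 11.)
Revenue = t · Q = 11 · 293 = $3223.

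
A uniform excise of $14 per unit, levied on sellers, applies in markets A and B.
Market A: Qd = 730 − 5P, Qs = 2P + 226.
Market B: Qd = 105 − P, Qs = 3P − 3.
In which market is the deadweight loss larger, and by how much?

Market A: pre-tax P* = $72, Q* = 370; post-tax Q = 350; deadweight loss = $140.
Market B: pre-tax P* = $27, Q* = 78; post-tax Q = 67.5; deadweight loss = $73.5.
Difference: $140 vs $73.5 → market A is larger by $66.5.

Market A, by $66.5.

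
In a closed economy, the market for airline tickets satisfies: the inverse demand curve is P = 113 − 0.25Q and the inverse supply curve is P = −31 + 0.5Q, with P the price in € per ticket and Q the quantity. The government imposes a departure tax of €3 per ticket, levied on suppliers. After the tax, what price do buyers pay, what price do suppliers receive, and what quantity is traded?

Inverting to Q(P) form: Qd = 452 − 4P; Qs = 2P + 62.
Without the tax, 452 − 4P = 2P + 62 gives 6P = 390, so P* = €65 and Q* = 192.
With the tax collected from suppliers, supply shifts: Qs = 2(P − 3) + 62.
Solving gives Q = 188 with buyers paying €66 and suppliers receiving €63 (the €3 wedge).
The less price-elastic side of the market bears the larger share of a per-unit tax.

Buyers pay €66; suppliers receive €63; quantity = 188.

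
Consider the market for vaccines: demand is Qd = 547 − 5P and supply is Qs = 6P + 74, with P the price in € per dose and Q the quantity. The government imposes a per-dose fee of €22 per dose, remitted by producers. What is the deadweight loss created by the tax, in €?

Without the tax, 547 − 5P = 6P + 74 gives 11P = 473, so P* = €43 and Q* = 332.
With the tax collected from producers, supply shifts: Qs = 6(P − 22) + 74.
New equilibrium: buyers pay €55, producers receive €33, Q = 272. (Wedge: Pb − Ps = 22.)
Quantity falls by |ΔQ| = |332 − 272| = 60.
DWL = ½ · t · |ΔQ| = ½ · 22 · 60 = €660.

Deadweight loss = €660.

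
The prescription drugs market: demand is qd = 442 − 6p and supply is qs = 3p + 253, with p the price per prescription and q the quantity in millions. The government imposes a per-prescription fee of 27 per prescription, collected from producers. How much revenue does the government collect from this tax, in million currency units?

Without the tax, 442 − 6p = 3p + 253 gives 9p = 189, so p* = 21 and q* = 316.
With the tax collected from producers, supply shifts: qs = 3(p − 27) + 253.
Solving gives q = 262 with consumers paying 30 and producers receiving 3 (the 27 wedge).
Revenue = t · Q = 27 · 262 = 7074.

Tax revenue = 7074 million.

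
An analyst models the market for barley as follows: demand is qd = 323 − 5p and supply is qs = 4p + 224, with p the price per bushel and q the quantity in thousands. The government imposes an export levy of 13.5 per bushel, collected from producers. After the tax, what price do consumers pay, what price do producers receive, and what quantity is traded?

Consumers pay 17; producers receive 3.5; quantity = 238.

Before the tax: set 323 − 5p = 4p + 224 → p* = 11, q* = 268.
With the tax collected from producers, supply shifts: qs = 4(p − 13.5) + 224.
New equilibrium: consumers pay 17, producers receive 3.5, q = 238. (Wedge: pb − ps = 13.5.)
The less price-elastic side of the market bears the larger share of a per-unit tax.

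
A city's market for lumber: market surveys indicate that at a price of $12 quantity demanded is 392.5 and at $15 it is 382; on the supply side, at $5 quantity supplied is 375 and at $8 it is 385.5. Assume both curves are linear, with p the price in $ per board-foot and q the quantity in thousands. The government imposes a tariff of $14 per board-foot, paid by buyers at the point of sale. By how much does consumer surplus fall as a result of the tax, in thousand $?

Demand slope: (382 − 392.5)/(15 − 12) = -3.5, so qd = 434.5 − 3.5p.
Supply slope: (385.5 − 375)/(8 − 5) = 3.5, so qs = 3.5p + 357.5.
Before the tax: set 434.5 − 3.5p = 3.5p + 357.5 → p* = $11, q* = 396.
With the tax collected from buyers, demand (in seller-price terms) shifts: qd = 434.5 − 3.5(p + 14).
New equilibrium: buyers pay $18, sellers receive $4, q = 371.5. (Wedge: pb − ps = 14.)
ΔCS is the trapezoid between Q = 371.5 and Q = 396 of height $7: ½ · (396 + 371.5) · 7 = $2686.25.

Consumer surplus falls by $2686.25 thousand.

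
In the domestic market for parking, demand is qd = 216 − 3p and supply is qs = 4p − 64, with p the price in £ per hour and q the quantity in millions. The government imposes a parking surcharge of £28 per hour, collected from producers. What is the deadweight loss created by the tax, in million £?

Deadweight loss = £672 million.

Before the tax: set 216 − 3p = 4p − 64 → p* = £40, q* = 96.
With the tax collected from producers, supply shifts: qs = 4(p − 28) − 64.
New equilibrium: buyers pay £56, producers receive £28, q = 48. (Wedge: pb − ps = 28.)
Quantity falls by |ΔQ| = |96 − 48| = 48.
DWL = ½ · t · |ΔQ| = ½ · 28 · 48 = £672.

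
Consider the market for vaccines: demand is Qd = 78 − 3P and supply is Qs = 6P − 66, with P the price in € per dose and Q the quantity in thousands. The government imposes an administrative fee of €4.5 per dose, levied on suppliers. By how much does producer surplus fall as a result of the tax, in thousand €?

Before the tax: set 78 − 3P = 6P − 66 → P* = €16, Q* = 30.
With the tax collected from suppliers, supply shifts: Qs = 6(P − 4.5) − 66.
New equilibrium: buyers pay €19, suppliers receive €14.5, Q = 21. (Wedge: Pb − Ps = 4.5.)
ΔPS is the trapezoid between Q = 21 and Q = 30 of height €1.5: ½ · (30 + 21) · 1.5 = €38.25.

Producer surplus falls by €38.25 thousand.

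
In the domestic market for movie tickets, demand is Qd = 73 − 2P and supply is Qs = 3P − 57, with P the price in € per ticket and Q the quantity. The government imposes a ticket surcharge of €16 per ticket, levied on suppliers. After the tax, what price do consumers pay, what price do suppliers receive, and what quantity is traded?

Without the tax, 73 − 2P = 3P − 57 gives 5P = 130, so P* = €26 and Q* = 21.
With the tax collected from suppliers, supply shifts: Qs = 3(P − 16) − 57.
New equilibrium: consumers pay €35.6, suppliers receive €19.6, Q = 1.8. (Wedge: Pb − Ps = 16.)

Consumers pay €35.6; suppliers receive €19.6; quantity = 1.8.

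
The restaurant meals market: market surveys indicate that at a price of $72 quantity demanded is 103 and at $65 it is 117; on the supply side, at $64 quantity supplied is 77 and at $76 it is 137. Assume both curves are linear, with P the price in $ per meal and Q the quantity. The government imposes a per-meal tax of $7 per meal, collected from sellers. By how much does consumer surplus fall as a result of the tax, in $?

Demand slope: (117 − 103)/(65 − 72) = -2, so Qd = 247 − 2P.
Supply slope: (137 − 77)/(76 − 64) = 5, so Qs = 5P − 243.
Before the tax: set 247 − 2P = 5P − 243 → P* = $70, Q* = 107.
With the tax collected from sellers, supply shifts: Qs = 5(P − 7) − 243.
Solving gives Q = 97 with consumers paying $75 and sellers receiving $68 (the $7 wedge).
ΔCS is the trapezoid between Q = 97 and Q = 107 of height $5: ½ · (107 + 97) · 5 = $510.

Consumer surplus falls by $510.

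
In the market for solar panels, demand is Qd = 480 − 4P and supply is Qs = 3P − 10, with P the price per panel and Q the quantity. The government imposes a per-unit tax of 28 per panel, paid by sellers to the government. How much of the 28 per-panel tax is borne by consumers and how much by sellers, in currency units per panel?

Without the tax, 480 − 4P = 3P − 10 gives 7P = 490, so P* = 70 and Q* = 200.
With the tax collected from sellers, supply shifts: Qs = 3(P − 28) − 10.
New equilibrium: consumers pay 82, sellers receive 54, Q = 152. (Wedge: Pb − Ps = 28.)
Burden on consumers: 12; on sellers: 16. (They sum to 28.)

Consumers bear 12 per panel; sellers bear 16 per panel.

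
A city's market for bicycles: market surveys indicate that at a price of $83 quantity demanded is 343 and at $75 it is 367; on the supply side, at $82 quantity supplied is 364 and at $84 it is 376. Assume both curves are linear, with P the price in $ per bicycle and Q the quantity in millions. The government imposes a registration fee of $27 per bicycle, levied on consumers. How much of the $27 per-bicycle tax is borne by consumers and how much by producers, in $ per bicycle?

Consumers bear $18 per bicycle; producers bear $9 per bicycle.

Demand slope: (367 − 343)/(75 − 83) = -3, so Qd = 592 − 3P.
Supply slope: (376 − 364)/(84 − 82) = 6, so Qs = 6P − 128.
Without the tax, 592 − 3P = 6P − 128 gives 9P = 720, so P* = $80 and Q* = 352.
With the tax collected from consumers, demand (in seller-price terms) shifts: Qd = 592 − 3(P + 27).
Solving gives Q = 298 with consumers paying $98 and producers receiving $71 (the $27 wedge).
Burden on consumers: $18; on producers: $9. (They sum to $27.)
The less price-elastic side of the market bears the larger share of a per-unit tax.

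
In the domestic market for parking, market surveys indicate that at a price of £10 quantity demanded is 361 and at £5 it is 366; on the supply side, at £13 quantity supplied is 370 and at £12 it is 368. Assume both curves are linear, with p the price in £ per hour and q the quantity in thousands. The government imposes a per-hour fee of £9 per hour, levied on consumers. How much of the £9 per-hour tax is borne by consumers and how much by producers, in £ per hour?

Demand slope: (366 − 361)/(5 − 10) = -1, so qd = 371 − p.
Supply slope: (368 − 370)/(12 − 13) = 2, so qs = 2p + 344.
Without the tax, 371 − p = 2p + 344 gives 3p = 27, so p* = £9 and q* = 362.
With the tax collected from consumers, demand (in seller-price terms) shifts: qd = 371 − (p + 9).
New equilibrium: consumers pay £15, producers receive £6, q = 356. (Wedge: pb − ps = 9.)
Burden on consumers: £6; on producers: £3. (They sum to £9.)

Consumers bear £6 per hour; producers bear £3 per hour.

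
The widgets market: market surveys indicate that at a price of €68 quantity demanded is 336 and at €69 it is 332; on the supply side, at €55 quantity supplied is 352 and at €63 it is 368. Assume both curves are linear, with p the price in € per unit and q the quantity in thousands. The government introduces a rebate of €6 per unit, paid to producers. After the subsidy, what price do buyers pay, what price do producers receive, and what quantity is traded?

Buyers pay €59; producers receive €65; quantity = 372.

Demand slope: (332 − 336)/(69 − 68) = -4, so qd = 608 − 4p.
Supply slope: (368 − 352)/(63 − 55) = 2, so qs = 2p + 242.
Without the subsidy, 608 − 4p = 2p + 242 gives 6p = 366, so p* = €61 and q* = 364.
With a per-unit subsidy paid to producers, each receives p + 6 per unit sold, so supply becomes qs = 2(p + 6) + 242.
New equilibrium: buyers pay €59, producers receive €65, q = 372. (Wedge: pb − ps = −6.)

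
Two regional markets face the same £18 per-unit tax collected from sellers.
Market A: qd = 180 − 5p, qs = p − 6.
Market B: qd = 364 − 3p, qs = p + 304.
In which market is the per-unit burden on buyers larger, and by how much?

Market B, by £1.5.

Market A: pre-tax p* = £31, q* = 25; post-tax q = 10; per-unit burden on buyers = £3.
Market B: pre-tax p* = £15, q* = 319; post-tax q = 305.5; per-unit burden on buyers = £4.5.
Difference: £3 vs £4.5 → market B is larger by £1.5.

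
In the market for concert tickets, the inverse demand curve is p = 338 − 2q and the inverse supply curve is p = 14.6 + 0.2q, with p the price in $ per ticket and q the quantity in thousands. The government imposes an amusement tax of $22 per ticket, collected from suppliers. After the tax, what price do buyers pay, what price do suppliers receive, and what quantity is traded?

Buyers pay $64; suppliers receive $42; quantity = 137.

Inverting to q(p) form: qd = 169 − 0.5p; qs = 5p − 73.
Before the tax: set 169 − 0.5p = 5p − 73 → p* = $44, q* = 147.
With the tax collected from suppliers, supply shifts: qs = 5(p − 22) − 73.
New equilibrium: buyers pay $64, suppliers receive $42, q = 137. (Wedge: pb − ps = 22.)
The less price-elastic side of the market bears the larger share of a per-unit tax.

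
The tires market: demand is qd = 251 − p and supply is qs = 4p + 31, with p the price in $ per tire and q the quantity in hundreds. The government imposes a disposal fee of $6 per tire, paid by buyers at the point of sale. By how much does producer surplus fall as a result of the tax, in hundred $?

Producer surplus falls by $245.52 hundred.

Without the tax, 251 − p = 4p + 31 gives 5p = 220, so p* = $44 and q* = 207.
With the tax collected from buyers, demand (in seller-price terms) shifts: qd = 251 − (p + 6).
New equilibrium: buyers pay $48.8, suppliers receive $42.8, q = 202.2. (Wedge: pb − ps = 6.)
ΔPS is the trapezoid between Q = 202.2 and Q = 207 of height $1.2: ½ · (207 + 202.2) · 1.2 = $245.52.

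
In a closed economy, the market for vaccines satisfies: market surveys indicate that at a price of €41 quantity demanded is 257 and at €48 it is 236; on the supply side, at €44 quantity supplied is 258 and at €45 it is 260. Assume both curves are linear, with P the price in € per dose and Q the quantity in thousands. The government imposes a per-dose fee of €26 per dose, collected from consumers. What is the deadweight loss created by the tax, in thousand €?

Deadweight loss = €405.6 thousand.

Demand slope: (236 − 257)/(48 − 41) = -3, so Qd = 380 − 3P.
Supply slope: (260 − 258)/(45 − 44) = 2, so Qs = 2P + 170.
Before the tax: set 380 − 3P = 2P + 170 → P* = €42, Q* = 254.
With the tax collected from consumers, demand (in seller-price terms) shifts: Qd = 380 − 3(P + 26).
Solving gives Q = 222.8 with consumers paying €52.4 and producers receiving €26.4 (the €26 wedge).
Quantity falls by |ΔQ| = |254 − 222.8| = 31.2.
DWL = ½ · t · |ΔQ| = ½ · 26 · 31.2 = €405.6.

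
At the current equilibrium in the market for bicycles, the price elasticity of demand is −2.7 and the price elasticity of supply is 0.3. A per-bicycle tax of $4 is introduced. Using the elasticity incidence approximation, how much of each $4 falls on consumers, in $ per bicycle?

Incidence ratio: consumers' share ≈ εs / (εs + |εd|) = 0.3 / (0.3 + 2.7) = 0.1.
So consumers bear ≈ 0.1 × $4 = $0.4; sellers bear $3.6.

Consumers bear ≈ $0.4 per bicycle.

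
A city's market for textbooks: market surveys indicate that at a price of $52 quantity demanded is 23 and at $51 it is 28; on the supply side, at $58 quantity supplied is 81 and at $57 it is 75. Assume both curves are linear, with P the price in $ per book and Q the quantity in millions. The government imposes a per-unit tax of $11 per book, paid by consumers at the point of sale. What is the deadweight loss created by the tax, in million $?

Demand slope: (28 − 23)/(51 − 52) = -5, so Qd = 283 − 5P.
Supply slope: (75 − 81)/(57 − 58) = 6, so Qs = 6P − 267.
Without the tax, 283 − 5P = 6P − 267 gives 11P = 550, so P* = $50 and Q* = 33.
With the tax collected from consumers, demand (in seller-price terms) shifts: Qd = 283 − 5(P + 11).
Solving gives Q = 3 with consumers paying $56 and suppliers receiving $45 (the $11 wedge).
Quantity falls by |ΔQ| = |33 − 3| = 30.
DWL = ½ · t · |ΔQ| = ½ · 11 · 30 = $165.

Deadweight loss = $165 million.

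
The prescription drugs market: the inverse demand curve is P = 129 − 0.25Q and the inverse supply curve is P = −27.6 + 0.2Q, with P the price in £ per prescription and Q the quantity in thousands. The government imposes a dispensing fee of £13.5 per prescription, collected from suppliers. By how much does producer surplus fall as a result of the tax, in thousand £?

Producer surplus falls by £1998 thousand.

Inverting to Q(P) form: Qd = 516 − 4P; Qs = 5P + 138.
Without the tax, 516 − 4P = 5P + 138 gives 9P = 378, so P* = £42 and Q* = 348.
With the tax collected from suppliers, supply shifts: Qs = 5(P − 13.5) + 138.
New equilibrium: consumers pay £49.5, suppliers receive £36, Q = 318. (Wedge: Pb − Ps = 13.5.)
ΔPS is the trapezoid between Q = 318 and Q = 348 of height £6: ½ · (348 + 318) · 6 = £1998.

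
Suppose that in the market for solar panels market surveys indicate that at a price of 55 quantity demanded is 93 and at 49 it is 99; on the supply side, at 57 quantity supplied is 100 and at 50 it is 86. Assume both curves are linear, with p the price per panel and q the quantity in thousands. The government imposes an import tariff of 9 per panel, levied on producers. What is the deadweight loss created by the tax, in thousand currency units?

Demand slope: (99 − 93)/(49 − 55) = -1, so qd = 148 − p.
Supply slope: (86 − 100)/(50 − 57) = 2, so qs = 2p − 14.
Before the tax: set 148 − p = 2p − 14 → p* = 54, q* = 94.
With the tax collected from producers, supply shifts: qs = 2(p − 9) − 14.
New equilibrium: buyers pay 60, producers receive 51, q = 88. (Wedge: pb − ps = 9.)
Quantity falls by |ΔQ| = |94 − 88| = 6.
DWL = ½ · t · |ΔQ| = ½ · 9 · 6 = 27.

Deadweight loss = 27 thousand.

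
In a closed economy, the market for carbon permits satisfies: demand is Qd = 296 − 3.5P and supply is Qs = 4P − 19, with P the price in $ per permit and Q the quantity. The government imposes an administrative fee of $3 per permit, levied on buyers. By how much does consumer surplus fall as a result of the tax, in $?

Before the tax: set 296 − 3.5P = 4P − 19 → P* = $42, Q* = 149.
With the tax collected from buyers, demand (in seller-price terms) shifts: Qd = 296 − 3.5(P + 3).
New equilibrium: buyers pay $43.6, producers receive $40.6, Q = 143.4. (Wedge: Pb − Ps = 3.)
ΔCS is the trapezoid between Q = 143.4 and Q = 149 of height $1.6: ½ · (149 + 143.4) · 1.6 = $233.92.

Consumer surplus falls by $233.92.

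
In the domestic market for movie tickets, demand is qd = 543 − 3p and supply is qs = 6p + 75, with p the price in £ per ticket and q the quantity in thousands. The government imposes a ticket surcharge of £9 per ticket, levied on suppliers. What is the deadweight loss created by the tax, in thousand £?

Without the tax, 543 − 3p = 6p + 75 gives 9p = 468, so p* = £52 and q* = 387.
With the tax collected from suppliers, supply shifts: qs = 6(p − 9) + 75.
New equilibrium: buyers pay £58, suppliers receive £49, q = 369. (Wedge: pb − ps = 9.)
Quantity falls by |ΔQ| = |387 − 369| = 18.
DWL = ½ · t · |ΔQ| = ½ · 9 · 18 = £81.

Deadweight loss = £81 thousand.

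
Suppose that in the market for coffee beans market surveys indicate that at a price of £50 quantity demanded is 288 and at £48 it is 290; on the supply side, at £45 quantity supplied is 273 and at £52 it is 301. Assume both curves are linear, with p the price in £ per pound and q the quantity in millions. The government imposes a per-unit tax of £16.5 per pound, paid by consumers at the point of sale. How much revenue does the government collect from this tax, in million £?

Tax revenue = £4550.7 million.

Demand slope: (290 − 288)/(48 − 50) = -1, so qd = 338 − p.
Supply slope: (301 − 273)/(52 − 45) = 4, so qs = 4p + 93.
Without the tax, 338 − p = 4p + 93 gives 5p = 245, so p* = £49 and q* = 289.
With the tax collected from consumers, demand (in seller-price terms) shifts: qd = 338 − (p + 16.5).
New equilibrium: consumers pay £62.2, sellers receive £45.7, q = 275.8. (Wedge: pb − ps = 16.5.)
Revenue = t · Q = 16.5 · 275.8 = £4550.7.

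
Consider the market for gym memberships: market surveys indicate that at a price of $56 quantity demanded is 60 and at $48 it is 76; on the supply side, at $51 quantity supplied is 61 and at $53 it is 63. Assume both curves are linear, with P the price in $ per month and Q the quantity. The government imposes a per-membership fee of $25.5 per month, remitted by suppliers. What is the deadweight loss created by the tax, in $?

Demand slope: (76 − 60)/(48 − 56) = -2, so Qd = 172 − 2P.
Supply slope: (63 − 61)/(53 − 51) = 1, so Qs = P + 10.
Before the tax: set 172 − 2P = P + 10 → P* = $54, Q* = 64.
With the tax collected from suppliers, supply shifts: Qs = (P − 25.5) + 10.
New equilibrium: buyers pay $62.5, suppliers receive $37, Q = 47. (Wedge: Pb − Ps = 25.5.)
Quantity falls by |ΔQ| = |64 − 47| = 17.
DWL = ½ · t · |ΔQ| = ½ · 25.5 · 17 = $216.75.

Deadweight loss = $216.75.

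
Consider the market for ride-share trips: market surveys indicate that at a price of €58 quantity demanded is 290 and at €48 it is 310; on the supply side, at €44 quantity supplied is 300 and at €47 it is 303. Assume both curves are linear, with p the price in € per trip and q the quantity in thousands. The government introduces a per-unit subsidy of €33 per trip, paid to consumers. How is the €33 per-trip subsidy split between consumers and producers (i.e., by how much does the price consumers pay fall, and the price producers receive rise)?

Demand slope: (310 − 290)/(48 − 58) = -2, so qd = 406 − 2p.
Supply slope: (303 − 300)/(47 − 44) = 1, so qs = p + 256.
Before the subsidy: set 406 − 2p = p + 256 → p* = €50, q* = 306.
With a per-unit subsidy paid to consumers, each effectively pays p − 33, so demand becomes qd = 406 − 2(p − 33).
New equilibrium: consumers pay €39, producers receive €72, q = 328. (Wedge: pb − ps = −33.)
Gain to consumers: €11; to producers: €22. (They sum to €33.)

Consumers gain €11 per trip; producers gain €22 per trip.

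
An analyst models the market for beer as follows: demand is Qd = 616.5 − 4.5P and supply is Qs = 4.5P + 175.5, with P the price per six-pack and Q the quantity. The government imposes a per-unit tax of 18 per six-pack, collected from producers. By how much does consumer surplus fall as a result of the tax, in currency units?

Consumer surplus falls by 3381.75.

Before the tax: set 616.5 − 4.5P = 4.5P + 175.5 → P* = 49, Q* = 396.
With the tax collected from producers, supply shifts: Qs = 4.5(P − 18) + 175.5.
Solving gives Q = 355.5 with buyers paying 58 and producers receiving 40 (the 18 wedge).
ΔCS is the trapezoid between Q = 355.5 and Q = 396 of height 9: ½ · (396 + 355.5) · 9 = 3381.75.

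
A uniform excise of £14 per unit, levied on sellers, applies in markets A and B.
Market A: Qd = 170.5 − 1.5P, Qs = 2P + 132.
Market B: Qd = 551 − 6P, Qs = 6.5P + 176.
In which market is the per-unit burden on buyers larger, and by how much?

Market A, by £0.72.

Market A: pre-tax P* = £11, Q* = 154; post-tax Q = 142; per-unit burden on buyers = £8.
Market B: pre-tax P* = £30, Q* = 371; post-tax Q = 327.32; per-unit burden on buyers = £7.28.
Difference: £8 vs £7.28 → market A is larger by £0.72.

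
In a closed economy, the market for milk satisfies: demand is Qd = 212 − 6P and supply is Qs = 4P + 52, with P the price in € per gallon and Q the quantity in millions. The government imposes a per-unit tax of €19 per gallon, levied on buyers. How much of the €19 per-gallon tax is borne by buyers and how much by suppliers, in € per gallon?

Before the tax: set 212 − 6P = 4P + 52 → P* = €16, Q* = 116.
With the tax collected from buyers, demand (in seller-price terms) shifts: Qd = 212 − 6(P + 19).
Solving gives Q = 70.4 with buyers paying €23.6 and suppliers receiving €4.6 (the €19 wedge).
Burden on buyers: €7.6; on suppliers: €11.4. (They sum to €19.)
The less price-elastic side of the market bears the larger share of a per-unit tax.

Buyers bear €7.6 per gallon; suppliers bear €11.4 per gallon.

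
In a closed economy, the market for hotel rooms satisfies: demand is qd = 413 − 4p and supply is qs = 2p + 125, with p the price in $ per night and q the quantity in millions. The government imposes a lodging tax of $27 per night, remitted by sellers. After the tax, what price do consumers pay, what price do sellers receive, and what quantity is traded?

Before the tax: set 413 − 4p = 2p + 125 → p* = $48, q* = 221.
With the tax collected from sellers, supply shifts: qs = 2(p − 27) + 125.
Solving gives q = 185 with consumers paying $57 and sellers receiving $30 (the $27 wedge).

Consumers pay $57; sellers receive $30; quantity = 185.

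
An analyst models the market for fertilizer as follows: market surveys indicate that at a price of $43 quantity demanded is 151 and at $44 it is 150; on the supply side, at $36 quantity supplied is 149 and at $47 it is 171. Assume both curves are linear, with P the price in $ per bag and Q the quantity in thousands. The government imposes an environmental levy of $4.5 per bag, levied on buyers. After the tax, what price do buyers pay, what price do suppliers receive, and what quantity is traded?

Demand slope: (150 − 151)/(44 − 43) = -1, so Qd = 194 − P.
Supply slope: (171 − 149)/(47 − 36) = 2, so Qs = 2P + 77.
Without the tax, 194 − P = 2P + 77 gives 3P = 117, so P* = $39 and Q* = 155.
With the tax collected from buyers, demand (in seller-price terms) shifts: Qd = 194 − (P + 4.5).
New equilibrium: buyers pay $42, suppliers receive $37.5, Q = 152. (Wedge: Pb − Ps = 4.5.)

Buyers pay $42; suppliers receive $37.5; quantity = 152.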